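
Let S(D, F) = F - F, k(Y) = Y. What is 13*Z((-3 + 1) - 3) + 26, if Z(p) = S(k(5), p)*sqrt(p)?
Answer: 26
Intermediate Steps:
S(D, F) = 0
Z(p) = 0 (Z(p) = 0*sqrt(p) = 0)
13*Z((-3 + 1) - 3) + 26 = 13*0 + 26 = 0 + 26 = 26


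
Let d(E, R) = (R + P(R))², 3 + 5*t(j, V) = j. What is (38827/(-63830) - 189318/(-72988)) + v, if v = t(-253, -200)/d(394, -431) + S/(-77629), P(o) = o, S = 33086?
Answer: 13094336619084629916/8397786957016360345 ≈ 1.5593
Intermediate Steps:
t(j, V) = -⅗ + j/5
d(E, R) = 4*R² (d(E, R) = (R + R)² = (2*R)² = 4*R²)
v = -30735410486/72102203345 (v = (-⅗ + (⅕)*(-253))/((4*(-431)²)) + 33086/(-77629) = (-⅗ - 253/5)/((4*185761)) + 33086*(-1/77629) = -256/5/743044 - 33086/77629 = -256/5*1/743044 - 33086/77629 = -64/928805 - 33086/77629 = -30735410486/72102203345 ≈ -0.42628)
(38827/(-63830) - 189318/(-72988)) + v = (38827/(-63830) - 189318/(-72988)) - 30735410486/72102203345 = (38827*(-1/63830) - 189318*(-1/72988)) - 30735410486/72102203345 = (-38827/63830 + 94659/36494) - 30735410486/72102203345 = 1156282858/582353005 - 30735410486/72102203345 = 13094336619084629916/8397786957016360345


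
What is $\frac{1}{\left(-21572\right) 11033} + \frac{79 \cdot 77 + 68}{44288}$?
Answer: $\frac{365990449247}{2635178915072} \approx 0.13889$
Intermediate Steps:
$\frac{1}{\left(-21572\right) 11033} + \frac{79 \cdot 77 + 68}{44288} = \left(- \frac{1}{21572}\right) \frac{1}{11033} + \left(6083 + 68\right) \frac{1}{44288} = - \frac{1}{238003876} + 6151 \cdot \frac{1}{44288} = - \frac{1}{238003876} + \frac{6151}{44288} = \frac{365990449247}{2635178915072}$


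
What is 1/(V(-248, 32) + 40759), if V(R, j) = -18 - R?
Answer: 1/40989 ≈ 2.4397e-5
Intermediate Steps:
1/(V(-248, 32) + 40759) = 1/((-18 - 1*(-248)) + 40759) = 1/((-18 + 248) + 40759) = 1/(230 + 40759) = 1/40989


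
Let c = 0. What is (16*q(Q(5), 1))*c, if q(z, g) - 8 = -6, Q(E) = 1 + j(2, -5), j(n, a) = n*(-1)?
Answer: 0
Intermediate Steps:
j(n, a) = -n
Q(E) = -1 (Q(E) = 1 - 1*2 = 1 - 2 = -1)
q(z, g) = 2 (q(z, g) = 8 - 6 = 2)
(16*q(Q(5), 1))*c = (16*2)*0 = 32*0 = 0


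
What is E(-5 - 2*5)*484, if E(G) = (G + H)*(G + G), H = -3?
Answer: 261360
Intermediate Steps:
E(G) = 2*G*(-3 + G) (E(G) = (G - 3)*(G + G) = (-3 + G)*(2*G) = 2*G*(-3 + G))
E(-5 - 2*5)*484 = (2*(-5 - 2*5)*(-3 + (-5 - 2*5)))*484 = (2*(-5 - 10)*(-3 + (-5 - 10)))*484 = (2*(-15)*(-3 - 15))*484 = (2*(-15)*(-18))*484 = 540*484 = 261360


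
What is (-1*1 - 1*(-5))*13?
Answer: 52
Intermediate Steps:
(-1*1 - 1*(-5))*13 = (-1 + 5)*13 = 4*13 = 52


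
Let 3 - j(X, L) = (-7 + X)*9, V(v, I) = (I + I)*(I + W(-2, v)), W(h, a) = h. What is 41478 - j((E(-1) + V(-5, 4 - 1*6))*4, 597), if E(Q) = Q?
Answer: 41952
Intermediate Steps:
V(v, I) = 2*I*(-2 + I) (V(v, I) = (I + I)*(I - 2) = (2*I)*(-2 + I) = 2*I*(-2 + I))
j(X, L) = 66 - 9*X (j(X, L) = 3 - (-7 + X)*9 = 3 - (-63 + 9*X) = 3 + (63 - 9*X) = 66 - 9*X)
41478 - j((E(-1) + V(-5, 4 - 1*6))*4, 597) = 41478 - (66 - 9*(-1 + 2*(4 - 1*6)*(-2 + (4 - 1*6)))*4) = 41478 - (66 - 9*(-1 + 2*(4 - 6)*(-2 + (4 - 6)))*4) = 41478 - (66 - 9*(-1 + 2*(-2)*(-2 - 2))*4) = 41478 - (66 - 9*(-1 + 2*(-2)*(-4))*4) = 41478 - (66 - 9*(-1 + 16)*4) = 41478 - (66 - 135*4) = 41478 - (66 - 9*60) = 41478 - (66 - 540) = 41478 - 1*(-474) = 41478 + 474 = 41952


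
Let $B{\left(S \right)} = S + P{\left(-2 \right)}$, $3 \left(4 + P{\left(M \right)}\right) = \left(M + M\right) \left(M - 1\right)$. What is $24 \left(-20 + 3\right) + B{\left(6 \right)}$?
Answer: $-402$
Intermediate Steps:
$P{\left(M \right)} = -4 + \frac{2 M \left(-1 + M\right)}{3}$ ($P{\left(M \right)} = -4 + \frac{\left(M + M\right) \left(M - 1\right)}{3} = -4 + \frac{2 M \left(-1 + M\right)}{3}$)
$B{\left(S \right)} = S$ ($B{\left(S \right)} = S - \left(\frac{8}{3} - \frac{8}{3}\right) = S + \left(-4 + \frac{4}{3} + \frac{2}{3} \cdot 4\right) = S + \left(-4 + \frac{4}{3} + \frac{8}{3}\right) = S + 0 = S$)
$24 \left(-20 + 3\right) + B{\left(6 \right)} = 24 \left(-20 + 3\right) + 6 = 24 \left(-17\right) + 6 = -408 + 6 = -402$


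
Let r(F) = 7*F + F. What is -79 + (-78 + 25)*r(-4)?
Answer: 1617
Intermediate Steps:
r(F) = 8*F
-79 + (-78 + 25)*r(-4) = -79 + (-78 + 25)*(8*(-4)) = -79 - 53*(-32) = -79 + 1696 = 1617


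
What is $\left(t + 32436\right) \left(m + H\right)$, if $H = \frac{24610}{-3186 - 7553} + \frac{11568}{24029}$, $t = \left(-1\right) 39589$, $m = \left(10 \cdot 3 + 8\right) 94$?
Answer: $- \frac{6589903669842882}{258047431} \approx -2.5538 \cdot 10^{7}$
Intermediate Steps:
$m = 3572$ ($m = \left(30 + 8\right) 94 = 38 \cdot 94 = 3572$)
$t = -39589$
$H = - \frac{467124938}{258047431}$ ($H = \frac{24610}{-10739} + 11568 \cdot \frac{1}{24029} = 24610 \left(- \frac{1}{10739}\right) + \frac{11568}{24029} = - \frac{24610}{10739} + \frac{11568}{24029} = - \frac{467124938}{258047431} \approx -1.8102$)
$\left(t + 32436\right) \left(m + H\right) = \left(-39589 + 32436\right) \left(3572 - \frac{467124938}{258047431}\right) = \left(-7153\right) \frac{921278298594}{258047431} = - \frac{6589903669842882}{258047431}$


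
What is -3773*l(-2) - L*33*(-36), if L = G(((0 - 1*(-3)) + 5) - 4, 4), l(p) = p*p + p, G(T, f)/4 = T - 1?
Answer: 6710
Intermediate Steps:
G(T, f) = -4 + 4*T (G(T, f) = 4*(T - 1) = 4*(-1 + T) = -4 + 4*T)
l(p) = p + p² (l(p) = p² + p = p + p²)
L = 12 (L = -4 + 4*(((0 - 1*(-3)) + 5) - 4) = -4 + 4*(((0 + 3) + 5) - 4) = -4 + 4*((3 + 5) - 4) = -4 + 4*(8 - 4) = -4 + 4*4 = -4 + 16 = 12)
-3773*l(-2) - L*33*(-36) = -(-7546)*(1 - 2) - 12*33*(-36) = -(-7546)*(-1) - 396*(-36) = -3773*2 - 1*(-14256) = -7546 + 14256 = 6710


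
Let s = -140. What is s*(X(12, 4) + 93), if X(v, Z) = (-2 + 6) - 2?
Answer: -13300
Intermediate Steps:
X(v, Z) = 2 (X(v, Z) = 4 - 2 = 2)
s*(X(12, 4) + 93) = -140*(2 + 93) = -140*95 = -13300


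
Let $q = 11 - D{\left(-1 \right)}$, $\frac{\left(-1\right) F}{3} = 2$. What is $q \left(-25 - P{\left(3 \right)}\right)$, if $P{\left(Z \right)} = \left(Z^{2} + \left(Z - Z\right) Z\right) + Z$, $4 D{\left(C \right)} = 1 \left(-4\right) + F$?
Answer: $- \frac{999}{2} \approx -499.5$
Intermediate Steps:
$F = -6$ ($F = \left(-3\right) 2 = -6$)
$D{\left(C \right)} = - \frac{5}{2}$ ($D{\left(C \right)} = \frac{1 \left(-4\right) - 6}{4} = \frac{-4 - 6}{4} = \frac{1}{4} \left(-10\right) = - \frac{5}{2}$)
$P{\left(Z \right)} = Z + Z^{2}$ ($P{\left(Z \right)} = \left(Z^{2} + 0 Z\right) + Z = \left(Z^{2} + 0\right) + Z = Z^{2} + Z = Z + Z^{2}$)
$q = \frac{27}{2}$ ($q = 11 - - \frac{5}{2} = 11 + \frac{5}{2} = \frac{27}{2} \approx 13.5$)
$q \left(-25 - P{\left(3 \right)}\right) = \frac{27 \left(-25 - 3 \left(1 + 3\right)\right)}{2} = \frac{27 \left(-25 - 3 \cdot 4\right)}{2} = \frac{27 \left(-25 - 12\right)}{2} = \frac{27}{2} \left(-37\right) = - \frac{999}{2}$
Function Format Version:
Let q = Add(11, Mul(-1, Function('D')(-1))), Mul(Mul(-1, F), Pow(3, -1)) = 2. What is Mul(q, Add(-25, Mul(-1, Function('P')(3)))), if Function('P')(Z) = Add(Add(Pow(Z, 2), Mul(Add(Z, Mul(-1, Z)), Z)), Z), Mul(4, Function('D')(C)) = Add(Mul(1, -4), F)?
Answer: Rational(-999, 2) ≈ -499.50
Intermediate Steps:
F = -6 (F = Mul(-3, 2) = -6)
Function('D')(C) = Rational(-5, 2) (Function('D')(C) = Mul(Rational(1, 4), Add(Mul(1, -4), -6)) = Mul(Rational(1, 4), Add(-4, -6)) = Mul(Rational(1, 4), -10) = Rational(-5, 2))
Function('P')(Z) = Add(Z, Pow(Z, 2)) (Function('P')(Z) = Add(Add(Pow(Z, 2), Mul(0, Z)), Z) = Add(Add(Pow(Z, 2), 0), Z) = Add(Pow(Z, 2), Z) = Add(Z, Pow(Z, 2)))
q = Rational(27, 2) (q = Add(11, Mul(-1, Rational(-5, 2))) = Add(11, Rational(5, 2)) = Rational(27, 2) ≈ 13.500)
Mul(q, Add(-25, Mul(-1, Function('P')(3)))) = Mul(Rational(27, 2), Add(-25, Mul(-1, Mul(3, Add(1, 3))))) = Mul(Rational(27, 2), Add(-25, Mul(-1, Mul(3, 4)))) = Mul(Rational(27, 2), Add(-25, Mul(-1, 12))) = Mul(Rational(27, 2), Add(-25, -12)) = Mul(Rational(27, 2), -37) = Rational(-999, 2)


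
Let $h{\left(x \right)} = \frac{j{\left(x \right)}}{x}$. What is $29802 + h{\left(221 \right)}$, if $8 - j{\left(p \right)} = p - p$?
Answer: $\frac{6586250}{221} \approx 29802.0$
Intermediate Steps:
$j{\left(p \right)} = 8$ ($j{\left(p \right)} = 8 - \left(p - p\right) = 8 - 0 = 8 + 0 = 8$)
$h{\left(x \right)} = \frac{8}{x}$
$29802 + h{\left(221 \right)} = 29802 + \frac{8}{221} = \frac{6586250}{221}$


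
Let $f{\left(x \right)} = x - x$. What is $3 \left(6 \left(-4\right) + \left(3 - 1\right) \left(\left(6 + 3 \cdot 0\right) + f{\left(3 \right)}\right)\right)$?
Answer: $-36$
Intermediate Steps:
$f{\left(x \right)} = 0$
$3 \left(6 \left(-4\right) + \left(3 - 1\right) \left(\left(6 + 3 \cdot 0\right) + f{\left(3 \right)}\right)\right) = 3 \left(6 \left(-4\right) + \left(3 - 1\right) \left(\left(6 + 3 \cdot 0\right) + 0\right)\right) = 3 \left(-24 + 2 \left(\left(6 + 0\right) + 0\right)\right) = 3 \left(-24 + 2 \left(6 + 0\right)\right) = 3 \left(-24 + 2 \cdot 6\right) = 3 \left(-24 + 12\right) = 3 \left(-12\right) = -36$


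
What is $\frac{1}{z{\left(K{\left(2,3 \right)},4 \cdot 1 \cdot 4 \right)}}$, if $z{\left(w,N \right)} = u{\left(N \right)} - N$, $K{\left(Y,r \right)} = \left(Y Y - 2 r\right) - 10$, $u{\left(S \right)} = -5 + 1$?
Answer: $- \frac{1}{20} \approx -0.05$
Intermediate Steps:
$u{\left(S \right)} = -4$
$K{\left(Y,r \right)} = -10 + Y^{2} - 2 r$ ($K{\left(Y,r \right)} = \left(Y^{2} - 2 r\right) - 10 = -10 + Y^{2} - 2 r$)
$z{\left(w,N \right)} = -4 - N$
$\frac{1}{z{\left(K{\left(2,3 \right)},4 \cdot 1 \cdot 4 \right)}} = \frac{1}{-4 - 4 \cdot 1 \cdot 4} = \frac{1}{-4 - 4 \cdot 4} = \frac{1}{-4 - 16} = \frac{1}{-20} = - \frac{1}{20}$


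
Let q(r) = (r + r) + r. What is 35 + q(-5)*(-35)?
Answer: 560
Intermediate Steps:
q(r) = 3*r (q(r) = 2*r + r = 3*r)
35 + q(-5)*(-35) = 35 + (3*(-5))*(-35) = 35 - 15*(-35) = 35 + 525 = 560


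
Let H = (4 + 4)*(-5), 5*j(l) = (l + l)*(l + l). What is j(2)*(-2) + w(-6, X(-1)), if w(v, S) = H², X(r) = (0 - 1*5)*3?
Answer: 7968/5 ≈ 1593.6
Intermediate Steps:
j(l) = 4*l²/5 (j(l) = ((l + l)*(l + l))/5 = ((2*l)*(2*l))/5 = (4*l²)/5 = 4*l²/5)
H = -40 (H = 8*(-5) = -40)
X(r) = -15 (X(r) = (0 - 5)*3 = -5*3 = -15)
w(v, S) = 1600 (w(v, S) = (-40)² = 1600)
j(2)*(-2) + w(-6, X(-1)) = ((⅘)*2²)*(-2) + 1600 = ((⅘)*4)*(-2) + 1600 = (16/5)*(-2) + 1600 = -32/5 + 1600 = 7968/5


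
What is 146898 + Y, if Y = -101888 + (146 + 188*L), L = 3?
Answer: 45720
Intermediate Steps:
Y = -101178 (Y = -101888 + (146 + 188*3) = -101888 + (146 + 564) = -101888 + 710 = -101178)
146898 + Y = 146898 - 101178 = 45720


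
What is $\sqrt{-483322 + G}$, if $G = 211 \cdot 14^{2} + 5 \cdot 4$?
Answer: $i \sqrt{441946} \approx 664.79 i$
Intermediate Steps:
$G = 41376$ ($G = 211 \cdot 196 + 20 = 41356 + 20 = 41376$)
$\sqrt{-483322 + G} = \sqrt{-483322 + 41376} = \sqrt{-441946} = i \sqrt{441946}$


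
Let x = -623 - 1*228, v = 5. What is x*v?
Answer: -4255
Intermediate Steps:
x = -851 (x = -623 - 228 = -851)
x*v = -851*5 = -4255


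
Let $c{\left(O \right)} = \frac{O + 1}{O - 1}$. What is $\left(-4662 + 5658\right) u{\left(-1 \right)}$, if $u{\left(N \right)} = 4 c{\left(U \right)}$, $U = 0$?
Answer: $-3984$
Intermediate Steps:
$c{\left(O \right)} = \frac{1 + O}{-1 + O}$
$u{\left(N \right)} = -4$ ($u{\left(N \right)} = 4 \frac{1 + 0}{-1 + 0} = 4 \frac{1}{-1} \cdot 1 = 4 \left(\left(-1\right) 1\right) = 4 \left(-1\right) = -4$)
$\left(-4662 + 5658\right) u{\left(-1 \right)} = \left(-4662 + 5658\right) \left(-4\right) = 996 \left(-4\right) = -3984$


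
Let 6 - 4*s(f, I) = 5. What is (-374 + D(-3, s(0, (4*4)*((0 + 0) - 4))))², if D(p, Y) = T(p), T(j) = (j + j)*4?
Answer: 158404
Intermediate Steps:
T(j) = 8*j (T(j) = (2*j)*4 = 8*j)
s(f, I) = ¼ (s(f, I) = 3/2 - ¼*5 = 3/2 - 5/4 = ¼)
D(p, Y) = 8*p
(-374 + D(-3, s(0, (4*4)*((0 + 0) - 4))))² = (-374 + 8*(-3))² = (-374 - 24)² = (-398)² = 158404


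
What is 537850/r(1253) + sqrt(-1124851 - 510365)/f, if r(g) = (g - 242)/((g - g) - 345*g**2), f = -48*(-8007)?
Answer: -97109374174750/337 + I*sqrt(102201)/96084 ≈ -2.8816e+11 + 0.0033272*I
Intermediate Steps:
f = 384336
r(g) = -(-242 + g)/(345*g**2) (r(g) = (-242 + g)/(0 - 345*g**2) = (-242 + g)/((-345*g**2)) = (-242 + g)*(-1/(345*g**2)) = -(-242 + g)/(345*g**2))
537850/r(1253) + sqrt(-1124851 - 510365)/f = 537850/(((1/345)*(242 - 1*1253)/1253**2)) + sqrt(-1124851 - 510365)/384336 = 537850/(((1/345)*(1/1570009)*(242 - 1253))) + sqrt(-1635216)*(1/384336) = 537850/(((1/345)*(1/1570009)*(-1011))) + (4*I*sqrt(102201))*(1/384336) = 537850/(-337/180551035) + I*sqrt(102201)/96084 = 537850*(-180551035/337) + I*sqrt(102201)/96084 = -97109374174750/337 + I*sqrt(102201)/96084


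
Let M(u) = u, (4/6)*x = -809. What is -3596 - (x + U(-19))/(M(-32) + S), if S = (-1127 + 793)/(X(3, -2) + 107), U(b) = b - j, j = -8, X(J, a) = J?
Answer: -13993679/3854 ≈ -3630.9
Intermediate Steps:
x = -2427/2 (x = (3/2)*(-809) = -2427/2 ≈ -1213.5)
U(b) = 8 + b (U(b) = b - 1*(-8) = b + 8 = 8 + b)
S = -167/55 (S = (-1127 + 793)/(3 + 107) = -334/110 = -334*1/110 = -167/55 ≈ -3.0364)
-3596 - (x + U(-19))/(M(-32) + S) = -3596 - (-2427/2 + (8 - 19))/(-32 - 167/55) = -3596 - (-2427/2 - 11)/(-1927/55) = -3596 - (-2449)*(-55)/(2*1927) = -3596 - 1*134695/3854 = -3596 - 134695/3854 = -13993679/3854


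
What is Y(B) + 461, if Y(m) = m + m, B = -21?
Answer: 419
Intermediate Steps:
Y(m) = 2*m
Y(B) + 461 = 2*(-21) + 461 = -42 + 461 = 419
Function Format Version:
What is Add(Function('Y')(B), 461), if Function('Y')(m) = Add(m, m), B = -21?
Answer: 419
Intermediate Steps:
Function('Y')(m) = Mul(2, m)
Add(Function('Y')(B), 461) = Add(Mul(2, -21), 461) = Add(-42, 461) = 419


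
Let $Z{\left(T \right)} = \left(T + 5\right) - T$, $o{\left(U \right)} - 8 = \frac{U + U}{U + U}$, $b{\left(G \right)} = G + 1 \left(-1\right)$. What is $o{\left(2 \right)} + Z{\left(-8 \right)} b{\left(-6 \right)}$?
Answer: $-26$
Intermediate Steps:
$b{\left(G \right)} = -1 + G$ ($b{\left(G \right)} = G - 1 = -1 + G$)
$o{\left(U \right)} = 9$ ($o{\left(U \right)} = 8 + \frac{U + U}{U + U} = 8 + \frac{2 U}{2 U} = 8 + 2 U \frac{1}{2 U} = 8 + 1 = 9$)
$Z{\left(T \right)} = 5$ ($Z{\left(T \right)} = \left(5 + T\right) - T = 5$)
$o{\left(2 \right)} + Z{\left(-8 \right)} b{\left(-6 \right)} = 9 + 5 \left(-1 - 6\right) = 9 + 5 \left(-7\right) = 9 - 35 = -26$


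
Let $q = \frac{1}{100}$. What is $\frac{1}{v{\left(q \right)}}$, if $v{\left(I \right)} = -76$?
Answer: $- \frac{1}{76} \approx -0.013158$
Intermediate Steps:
$q = \frac{1}{100} \approx 0.01$
$\frac{1}{v{\left(q \right)}} = \frac{1}{-76} = - \frac{1}{76}$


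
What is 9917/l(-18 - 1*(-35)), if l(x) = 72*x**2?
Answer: 9917/20808 ≈ 0.47660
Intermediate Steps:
9917/l(-18 - 1*(-35)) = 9917/((72*(-18 - 1*(-35))**2)) = 9917/((72*(-18 + 35)**2)) = 9917/((72*17**2)) = 9917/((72*289)) = 9917/20808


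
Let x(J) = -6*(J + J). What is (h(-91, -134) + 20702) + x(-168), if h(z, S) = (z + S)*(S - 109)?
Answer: 77393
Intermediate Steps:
h(z, S) = (-109 + S)*(S + z) (h(z, S) = (S + z)*(-109 + S) = (-109 + S)*(S + z))
x(J) = -12*J
(h(-91, -134) + 20702) + x(-168) = (((-134)² - 109*(-134) - 109*(-91) - 134*(-91)) + 20702) - 12*(-168) = ((17956 + 14606 + 9919 + 12194) + 20702) + 2016 = (54675 + 20702) + 2016 = 75377 + 2016 = 77393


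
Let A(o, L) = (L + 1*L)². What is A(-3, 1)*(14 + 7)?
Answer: 84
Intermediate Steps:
A(o, L) = 4*L² (A(o, L) = (L + L)² = (2*L)² = 4*L²)
A(-3, 1)*(14 + 7) = (4*1²)*(14 + 7) = (4*1)*21 = 4*21 = 84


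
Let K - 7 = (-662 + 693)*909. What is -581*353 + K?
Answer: -176907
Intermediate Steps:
K = 28186 (K = 7 + (-662 + 693)*909 = 7 + 31*909 = 7 + 28179 = 28186)
-581*353 + K = -581*353 + 28186 = -205093 + 28186 = -176907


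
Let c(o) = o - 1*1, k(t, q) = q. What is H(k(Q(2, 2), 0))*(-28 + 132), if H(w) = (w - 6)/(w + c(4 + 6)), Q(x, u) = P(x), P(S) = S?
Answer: -208/3 ≈ -69.333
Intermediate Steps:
Q(x, u) = x
c(o) = -1 + o (c(o) = o - 1 = -1 + o)
H(w) = (-6 + w)/(9 + w) (H(w) = (w - 6)/(w + (-1 + (4 + 6))) = (-6 + w)/(w + (-1 + 10)) = (-6 + w)/(w + 9) = (-6 + w)/(9 + w))
H(k(Q(2, 2), 0))*(-28 + 132) = ((-6 + 0)/(9 + 0))*(-28 + 132) = (-6/9)*104 = ((⅑)*(-6))*104 = -⅔*104 = -208/3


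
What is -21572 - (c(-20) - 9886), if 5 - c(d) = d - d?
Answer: -11691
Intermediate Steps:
c(d) = 5 (c(d) = 5 - (d - d) = 5 - 1*0 = 5 + 0 = 5)
-21572 - (c(-20) - 9886) = -21572 - (5 - 9886) = -21572 - 1*(-9881) = -21572 + 9881 = -11691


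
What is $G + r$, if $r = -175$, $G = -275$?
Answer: $-450$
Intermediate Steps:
$G + r = -275 - 175 = -450$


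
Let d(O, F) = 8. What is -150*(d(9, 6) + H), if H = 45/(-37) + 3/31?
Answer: -1183800/1147 ≈ -1032.1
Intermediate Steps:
H = -1284/1147 (H = 45*(-1/37) + 3*(1/31) = -45/37 + 3/31 = -1284/1147 ≈ -1.1194)
-150*(d(9, 6) + H) = -150*(8 - 1284/1147) = -150*7892/1147 = -1183800/1147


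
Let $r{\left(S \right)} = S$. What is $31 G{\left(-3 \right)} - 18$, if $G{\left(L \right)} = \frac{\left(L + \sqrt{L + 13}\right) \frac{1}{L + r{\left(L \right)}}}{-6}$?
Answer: $- \frac{247}{12} + \frac{31 \sqrt{10}}{36} \approx -17.86$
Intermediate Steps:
$G{\left(L \right)} = - \frac{L + \sqrt{13 + L}}{12 L}$ ($G{\left(L \right)} = \frac{\left(L + \sqrt{L + 13}\right) \frac{1}{L + L}}{-6} = \frac{L + \sqrt{13 + L}}{2 L} \left(- \frac{1}{6}\right) = - \frac{L + \sqrt{13 + L}}{12 L}$)
$31 G{\left(-3 \right)} - 18 = 31 \frac{\left(-1\right) \left(-3\right) - \sqrt{13 - 3}}{12 \left(-3\right)} - 18 = 31 \cdot \frac{1}{12} \left(- \frac{1}{3}\right) \left(3 - \sqrt{10}\right) - 18 = 31 \left(- \frac{1}{12} + \frac{\sqrt{10}}{36}\right) - 18 = \left(- \frac{31}{12} + \frac{31 \sqrt{10}}{36}\right) - 18 = - \frac{247}{12} + \frac{31 \sqrt{10}}{36}$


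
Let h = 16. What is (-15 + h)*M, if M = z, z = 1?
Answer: 1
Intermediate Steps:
M = 1
(-15 + h)*M = (-15 + 16)*1 = 1*1 = 1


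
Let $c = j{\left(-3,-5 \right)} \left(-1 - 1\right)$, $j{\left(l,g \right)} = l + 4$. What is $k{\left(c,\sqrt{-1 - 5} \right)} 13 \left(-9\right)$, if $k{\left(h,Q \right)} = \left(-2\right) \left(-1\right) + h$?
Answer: $0$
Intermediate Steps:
$j{\left(l,g \right)} = 4 + l$
$c = -2$ ($c = \left(4 - 3\right) \left(-1 - 1\right) = 1 \left(-2\right) = -2$)
$k{\left(h,Q \right)} = 2 + h$
$k{\left(c,\sqrt{-1 - 5} \right)} 13 \left(-9\right) = \left(2 - 2\right) 13 \left(-9\right) = 0 \cdot 13 \left(-9\right) = 0 \left(-9\right) = 0$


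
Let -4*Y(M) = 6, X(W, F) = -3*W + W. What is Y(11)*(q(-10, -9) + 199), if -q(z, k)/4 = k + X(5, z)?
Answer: -825/2 ≈ -412.50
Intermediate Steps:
X(W, F) = -2*W
Y(M) = -3/2 (Y(M) = -1/4*6 = -3/2)
q(z, k) = 40 - 4*k (q(z, k) = -4*(k - 2*5) = -4*(k - 10) = -4*(-10 + k) = 40 - 4*k)
Y(11)*(q(-10, -9) + 199) = -3*((40 - 4*(-9)) + 199)/2 = -3*((40 + 36) + 199)/2 = -3*(76 + 199)/2 = -3/2*275 = -825/2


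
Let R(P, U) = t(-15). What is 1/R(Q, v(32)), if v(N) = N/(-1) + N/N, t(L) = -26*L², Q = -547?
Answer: -1/5850 ≈ -0.00017094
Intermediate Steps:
v(N) = 1 - N (v(N) = N*(-1) + 1 = -N + 1 = 1 - N)
R(P, U) = -5850 (R(P, U) = -26*(-15)² = -26*225 = -5850)
1/R(Q, v(32)) = 1/(-5850) = -1/5850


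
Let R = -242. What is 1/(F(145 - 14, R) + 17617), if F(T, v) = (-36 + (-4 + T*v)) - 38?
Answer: -1/14163 ≈ -7.0606e-5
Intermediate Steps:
F(T, v) = -78 + T*v (F(T, v) = (-40 + T*v) - 38 = -78 + T*v)
1/(F(145 - 14, R) + 17617) = 1/((-78 + (145 - 14)*(-242)) + 17617) = 1/((-78 + 131*(-242)) + 17617) = 1/((-78 - 31702) + 17617) = 1/(-31780 + 17617) = 1/(-14163) = -1/14163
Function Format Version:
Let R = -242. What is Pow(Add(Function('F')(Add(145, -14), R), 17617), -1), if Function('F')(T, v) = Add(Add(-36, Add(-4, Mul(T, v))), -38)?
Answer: Rational(-1, 14163) ≈ -7.0606e-5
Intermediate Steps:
Function('F')(T, v) = Add(-78, Mul(T, v)) (Function('F')(T, v) = Add(Add(-40, Mul(T, v)), -38) = Add(-78, Mul(T, v)))
Pow(Add(Function('F')(Add(145, -14), R), 17617), -1) = Pow(Add(Add(-78, Mul(Add(145, -14), -242)), 17617), -1) = Pow(Add(Add(-78, Mul(131, -242)), 17617), -1) = Pow(Add(Add(-78, -31702), 17617), -1) = Pow(Add(-31780, 17617), -1) = Pow(-14163, -1) = Rational(-1, 14163)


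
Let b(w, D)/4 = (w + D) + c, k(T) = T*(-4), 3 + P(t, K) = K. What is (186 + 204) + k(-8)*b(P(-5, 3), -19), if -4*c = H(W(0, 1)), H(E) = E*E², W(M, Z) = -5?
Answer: 1958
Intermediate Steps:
P(t, K) = -3 + K
k(T) = -4*T
H(E) = E³
c = 125/4 (c = -¼*(-5)³ = -¼*(-125) = 125/4 ≈ 31.250)
b(w, D) = 125 + 4*D + 4*w (b(w, D) = 4*((w + D) + 125/4) = 4*((D + w) + 125/4) = 4*(125/4 + D + w) = 125 + 4*D + 4*w)
(186 + 204) + k(-8)*b(P(-5, 3), -19) = (186 + 204) + (-4*(-8))*(125 + 4*(-19) + 4*(-3 + 3)) = 390 + 32*(125 - 76 + 4*0) = 390 + 32*(125 - 76 + 0) = 390 + 32*49 = 390 + 1568 = 1958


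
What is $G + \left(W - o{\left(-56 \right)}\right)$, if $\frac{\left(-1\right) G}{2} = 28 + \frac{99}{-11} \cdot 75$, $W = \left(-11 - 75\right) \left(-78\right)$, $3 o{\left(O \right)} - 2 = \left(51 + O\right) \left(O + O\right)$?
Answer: $\frac{23444}{3} \approx 7814.7$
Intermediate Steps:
$o{\left(O \right)} = \frac{2}{3} + \frac{2 O \left(51 + O\right)}{3}$ ($o{\left(O \right)} = \frac{2}{3} + \frac{\left(51 + O\right) \left(O + O\right)}{3} = \frac{2}{3} + \frac{\left(51 + O\right) 2 O}{3} = \frac{2}{3} + \frac{2 O \left(51 + O\right)}{3}$)
$W = 6708$ ($W = \left(-86\right) \left(-78\right) = 6708$)
$G = 1294$ ($G = - 2 \left(28 + \frac{99}{-11} \cdot 75\right) = - 2 \left(28 + 99 \left(- \frac{1}{11}\right) 75\right) = - 2 \left(28 - 675\right) = \left(-2\right) \left(-647\right) = 1294$)
$G + \left(W - o{\left(-56 \right)}\right) = 1294 - \left(- \frac{20122}{3} - 1904 + \frac{6272}{3}\right) = 1294 + \left(6708 - \left(\frac{2}{3} - 1904 + \frac{2}{3} \cdot 3136\right)\right) = 1294 + \left(6708 - \left(\frac{2}{3} - 1904 + \frac{6272}{3}\right)\right) = 1294 + \left(6708 - \frac{562}{3}\right) = 1294 + \frac{19562}{3} = \frac{23444}{3}$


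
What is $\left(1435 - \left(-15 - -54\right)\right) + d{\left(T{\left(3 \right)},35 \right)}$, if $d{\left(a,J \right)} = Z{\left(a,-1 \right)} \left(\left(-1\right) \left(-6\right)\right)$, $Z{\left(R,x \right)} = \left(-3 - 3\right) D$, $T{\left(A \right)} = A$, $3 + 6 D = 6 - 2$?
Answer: $1390$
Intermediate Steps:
$D = \frac{1}{6}$ ($D = - \frac{1}{2} + \frac{6 - 2}{6} = - \frac{1}{2} + \frac{1}{6} \cdot 4 = - \frac{1}{2} + \frac{2}{3} = \frac{1}{6} \approx 0.16667$)
$Z{\left(R,x \right)} = -1$ ($Z{\left(R,x \right)} = \left(-3 - 3\right) \frac{1}{6} = \left(-6\right) \frac{1}{6} = -1$)
$d{\left(a,J \right)} = -6$ ($d{\left(a,J \right)} = - \left(-1\right) \left(-6\right) = \left(-1\right) 6 = -6$)
$\left(1435 - \left(-15 - -54\right)\right) + d{\left(T{\left(3 \right)},35 \right)} = \left(1435 - \left(-15 - -54\right)\right) - 6 = \left(1435 - \left(-15 + 54\right)\right) - 6 = \left(1435 - 39\right) - 6 = 1396 - 6 = 1390$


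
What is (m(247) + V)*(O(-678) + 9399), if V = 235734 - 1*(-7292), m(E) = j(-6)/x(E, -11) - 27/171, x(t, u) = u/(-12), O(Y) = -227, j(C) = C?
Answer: 465855354676/209 ≈ 2.2290e+9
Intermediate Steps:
x(t, u) = -u/12 (x(t, u) = u*(-1/12) = -u/12)
m(E) = -1401/209 (m(E) = -6/((-1/12*(-11))) - 27/171 = -6/11/12 - 27*1/171 = -6*12/11 - 3/19 = -72/11 - 3/19 = -1401/209)
V = 243026 (V = 235734 + 7292 = 243026)
(m(247) + V)*(O(-678) + 9399) = (-1401/209 + 243026)*(-227 + 9399) = (50791033/209)*9172 = 465855354676/209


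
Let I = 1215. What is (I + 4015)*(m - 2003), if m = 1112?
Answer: -4659930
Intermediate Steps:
(I + 4015)*(m - 2003) = (1215 + 4015)*(1112 - 2003) = 5230*(-891) = -4659930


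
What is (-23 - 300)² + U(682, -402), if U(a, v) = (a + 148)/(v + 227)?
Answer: 3651349/35 ≈ 1.0432e+5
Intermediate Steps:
U(a, v) = (148 + a)/(227 + v)
(-23 - 300)² + U(682, -402) = (-23 - 300)² + (148 + 682)/(227 - 402) = (-323)² + 830/(-175) = 104329 - 1/175*830 = 104329 - 166/35 = 3651349/35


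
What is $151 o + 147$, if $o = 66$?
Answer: $10113$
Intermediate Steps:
$151 o + 147 = 151 \cdot 66 + 147 = 9966 + 147 = 10113$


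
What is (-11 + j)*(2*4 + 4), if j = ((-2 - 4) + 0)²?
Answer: 300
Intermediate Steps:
j = 36 (j = (-6 + 0)² = (-6)² = 36)
(-11 + j)*(2*4 + 4) = (-11 + 36)*(2*4 + 4) = 25*(8 + 4) = 25*12 = 300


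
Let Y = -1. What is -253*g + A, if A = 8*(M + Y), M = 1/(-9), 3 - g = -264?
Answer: -608039/9 ≈ -67560.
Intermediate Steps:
g = 267 (g = 3 - 1*(-264) = 3 + 264 = 267)
M = -1/9 ≈ -0.11111
A = -80/9 (A = 8*(-1/9 - 1) = 8*(-10/9) = -80/9 ≈ -8.8889)
-253*g + A = -253*267 - 80/9 = -67551 - 80/9 = -608039/9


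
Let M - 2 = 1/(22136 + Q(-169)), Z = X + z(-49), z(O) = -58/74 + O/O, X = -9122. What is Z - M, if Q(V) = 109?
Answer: -7509467137/823065 ≈ -9123.8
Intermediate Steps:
z(O) = 8/37 (z(O) = -58*1/74 + 1 = -29/37 + 1 = 8/37)
Z = -337506/37 (Z = -9122 + 8/37 = -337506/37 ≈ -9121.8)
M = 44491/22245 (M = 2 + 1/(22136 + 109) = 2 + 1/22245 = 44491/22245 ≈ 2.0000)
Z - M = -337506/37 - 1*44491/22245 = -337506/37 - 44491/22245 = -7509467137/823065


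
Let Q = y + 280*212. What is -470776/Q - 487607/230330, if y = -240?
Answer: -857882262/85106935 ≈ -10.080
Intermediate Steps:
Q = 59120 (Q = -240 + 280*212 = -240 + 59360 = 59120)
-470776/Q - 487607/230330 = -470776/59120 - 487607/230330 = -470776*1/59120 - 487607*1/230330 = -58847/7390 - 487607/230330 = -857882262/85106935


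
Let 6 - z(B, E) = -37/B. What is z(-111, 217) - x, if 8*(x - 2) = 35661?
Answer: -106895/24 ≈ -4454.0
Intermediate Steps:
z(B, E) = 6 + 37/B (z(B, E) = 6 - (-37)/B = 6 + 37/B)
x = 35677/8 (x = 2 + (⅛)*35661 = 2 + 35661/8 = 35677/8 ≈ 4459.6)
z(-111, 217) - x = (6 + 37/(-111)) - 1*35677/8 = (6 + 37*(-1/111)) - 35677/8 = (6 - ⅓) - 35677/8 = 17/3 - 35677/8 = -106895/24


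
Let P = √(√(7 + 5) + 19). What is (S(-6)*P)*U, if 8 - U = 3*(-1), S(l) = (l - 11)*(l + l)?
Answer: 2244*√(19 + 2*√3) ≈ 10636.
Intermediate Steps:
S(l) = 2*l*(-11 + l) (S(l) = (-11 + l)*(2*l) = 2*l*(-11 + l))
U = 11 (U = 8 - 3*(-1) = 8 - 1*(-3) = 8 + 3 = 11)
P = √(19 + 2*√3) (P = √(√12 + 19) = √(2*√3 + 19) = √(19 + 2*√3) ≈ 4.7396)
(S(-6)*P)*U = ((2*(-6)*(-11 - 6))*√(19 + 2*√3))*11 = ((2*(-6)*(-17))*√(19 + 2*√3))*11 = (204*√(19 + 2*√3))*11 = 2244*√(19 + 2*√3)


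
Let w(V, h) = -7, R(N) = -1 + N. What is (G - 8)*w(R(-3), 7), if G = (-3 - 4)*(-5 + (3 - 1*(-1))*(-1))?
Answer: -385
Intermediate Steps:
G = 63 (G = -7*(-5 + (3 + 1)*(-1)) = -7*(-5 + 4*(-1)) = -7*(-5 - 4) = -7*(-9) = 63)
(G - 8)*w(R(-3), 7) = (63 - 8)*(-7) = 55*(-7) = -385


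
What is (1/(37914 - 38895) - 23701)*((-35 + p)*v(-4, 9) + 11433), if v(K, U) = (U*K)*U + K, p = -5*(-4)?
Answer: -42246489194/109 ≈ -3.8758e+8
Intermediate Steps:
p = 20
v(K, U) = K + K*U**2 (v(K, U) = (K*U)*U + K = K*U**2 + K = K + K*U**2)
(1/(37914 - 38895) - 23701)*((-35 + p)*v(-4, 9) + 11433) = (1/(37914 - 38895) - 23701)*((-35 + 20)*(-4*(1 + 9**2)) + 11433) = (1/(-981) - 23701)*(-(-60)*(1 + 81) + 11433) = (-1/981 - 23701)*(-(-60)*82 + 11433) = -23250682*(-15*(-328) + 11433)/981 = -23250682*(4920 + 11433)/981 = -23250682/981*16353 = -42246489194/109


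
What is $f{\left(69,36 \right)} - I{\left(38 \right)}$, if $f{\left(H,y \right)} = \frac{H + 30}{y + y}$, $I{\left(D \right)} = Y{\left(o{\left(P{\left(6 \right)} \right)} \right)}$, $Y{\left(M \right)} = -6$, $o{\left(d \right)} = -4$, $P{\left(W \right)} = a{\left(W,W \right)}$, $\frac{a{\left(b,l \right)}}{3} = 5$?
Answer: $\frac{59}{8} \approx 7.375$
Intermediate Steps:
$a{\left(b,l \right)} = 15$ ($a{\left(b,l \right)} = 3 \cdot 5 = 15$)
$P{\left(W \right)} = 15$
$I{\left(D \right)} = -6$
$f{\left(H,y \right)} = \frac{30 + H}{2 y}$
$f{\left(69,36 \right)} - I{\left(38 \right)} = \frac{30 + 69}{2 \cdot 36} - -6 = \frac{1}{2} \cdot \frac{1}{36} \cdot 99 + 6 = \frac{11}{8} + 6 = \frac{59}{8}$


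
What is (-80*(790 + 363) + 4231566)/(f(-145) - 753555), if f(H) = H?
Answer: -2069663/376850 ≈ -5.4920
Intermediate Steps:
(-80*(790 + 363) + 4231566)/(f(-145) - 753555) = (-80*(790 + 363) + 4231566)/(-145 - 753555) = (-80*1153 + 4231566)/(-753700) = (-92240 + 4231566)*(-1/753700) = 4139326*(-1/753700) = -2069663/376850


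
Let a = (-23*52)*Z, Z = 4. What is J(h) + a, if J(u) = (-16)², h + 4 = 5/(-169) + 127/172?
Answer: -4528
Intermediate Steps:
h = -95669/29068 (h = -4 + (5/(-169) + 127/172) = -4 + (5*(-1/169) + 127*(1/172)) = -4 + (-5/169 + 127/172) = -4 + 20603/29068 = -95669/29068 ≈ -3.2912)
a = -4784 (a = -23*52*4 = -1196*4 = -4784)
J(u) = 256
J(h) + a = 256 - 4784 = -4528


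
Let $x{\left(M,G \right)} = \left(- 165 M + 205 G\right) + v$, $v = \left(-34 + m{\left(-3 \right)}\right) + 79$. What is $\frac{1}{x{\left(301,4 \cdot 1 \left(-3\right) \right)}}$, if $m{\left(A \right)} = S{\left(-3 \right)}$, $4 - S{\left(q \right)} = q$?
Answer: $- \frac{1}{52073} \approx -1.9204 \cdot 10^{-5}$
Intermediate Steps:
$S{\left(q \right)} = 4 - q$
$m{\left(A \right)} = 7$ ($m{\left(A \right)} = 4 - -3 = 4 + 3 = 7$)
$v = 52$ ($v = \left(-34 + 7\right) + 79 = -27 + 79 = 52$)
$x{\left(M,G \right)} = 52 - 165 M + 205 G$ ($x{\left(M,G \right)} = \left(- 165 M + 205 G\right) + 52 = 52 - 165 M + 205 G$)
$\frac{1}{x{\left(301,4 \cdot 1 \left(-3\right) \right)}} = \frac{1}{52 - 49665 + 205 \cdot 4 \cdot 1 \left(-3\right)} = \frac{1}{52 - 49665 + 205 \cdot 4 \left(-3\right)} = \frac{1}{52 - 49665 + 205 \left(-12\right)} = \frac{1}{52 - 49665 - 2460} = \frac{1}{-52073} = - \frac{1}{52073}$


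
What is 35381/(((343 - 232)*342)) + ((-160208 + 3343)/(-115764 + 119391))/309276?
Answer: 734860581383/788586068556 ≈ 0.93187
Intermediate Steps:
35381/(((343 - 232)*342)) + ((-160208 + 3343)/(-115764 + 119391))/309276 = 35381/((111*342)) - 156865/3627*(1/309276) = 35381/37962 - 156865*1/3627*(1/309276) = 35381*(1/37962) - 156865/3627*1/309276 = 35381/37962 - 156865/1121744052 = 734860581383/788586068556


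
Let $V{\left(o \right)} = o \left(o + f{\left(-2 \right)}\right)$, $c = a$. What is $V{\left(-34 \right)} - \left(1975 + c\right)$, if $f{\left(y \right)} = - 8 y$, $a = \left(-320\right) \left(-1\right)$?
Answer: $-1683$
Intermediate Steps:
$a = 320$
$c = 320$
$V{\left(o \right)} = o \left(16 + o\right)$ ($V{\left(o \right)} = o \left(o - -16\right) = o \left(o + 16\right) = o \left(16 + o\right)$)
$V{\left(-34 \right)} - \left(1975 + c\right) = - 34 \left(16 - 34\right) - 2295 = \left(-34\right) \left(-18\right) - 2295 = 612 - 2295 = -1683$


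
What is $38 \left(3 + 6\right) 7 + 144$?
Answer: $2538$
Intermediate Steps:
$38 \left(3 + 6\right) 7 + 144 = 38 \cdot 9 \cdot 7 + 144 = 38 \cdot 63 + 144 = 2394 + 144 = 2538$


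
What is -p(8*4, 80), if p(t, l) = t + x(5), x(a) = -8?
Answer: -24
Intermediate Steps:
p(t, l) = -8 + t (p(t, l) = t - 8 = -8 + t)
-p(8*4, 80) = -(-8 + 8*4) = -(-8 + 32) = -1*24 = -24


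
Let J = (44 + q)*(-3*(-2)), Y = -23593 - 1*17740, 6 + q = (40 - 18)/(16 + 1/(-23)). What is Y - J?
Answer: -15255923/367 ≈ -41569.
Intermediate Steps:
q = -1696/367 (q = -6 + (40 - 18)/(16 + 1/(-23)) = -6 + 22/(16 - 1/23) = -6 + 22/(367/23) = -6 + 22*(23/367) = -6 + 506/367 = -1696/367 ≈ -4.6213)
Y = -41333 (Y = -23593 - 17740 = -41333)
J = 86712/367 (J = (44 - 1696/367)*(-3*(-2)) = (14452/367)*6 = 86712/367 ≈ 236.27)
Y - J = -41333 - 1*86712/367 = -41333 - 86712/367 = -15255923/367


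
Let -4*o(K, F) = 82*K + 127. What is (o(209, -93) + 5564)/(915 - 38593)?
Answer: -4991/150712 ≈ -0.033116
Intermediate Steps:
o(K, F) = -127/4 - 41*K/2 (o(K, F) = -(82*K + 127)/4 = -(127 + 82*K)/4 = -127/4 - 41*K/2)
(o(209, -93) + 5564)/(915 - 38593) = ((-127/4 - 41/2*209) + 5564)/(915 - 38593) = ((-127/4 - 8569/2) + 5564)/(-37678) = (-17265/4 + 5564)*(-1/37678) = (4991/4)*(-1/37678) = -4991/150712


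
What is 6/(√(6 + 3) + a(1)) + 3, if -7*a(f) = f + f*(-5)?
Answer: 117/25 ≈ 4.6800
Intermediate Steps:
a(f) = 4*f/7 (a(f) = -(f + f*(-5))/7 = -(f - 5*f)/7 = -(-4)*f/7 = 4*f/7)
6/(√(6 + 3) + a(1)) + 3 = 6/(√(6 + 3) + (4/7)*1) + 3 = 6/(√9 + 4/7) + 3 = 6/(3 + 4/7) + 3 = 6/(25/7) + 3 = 6*(7/25) + 3 = 42/25 + 3 = 117/25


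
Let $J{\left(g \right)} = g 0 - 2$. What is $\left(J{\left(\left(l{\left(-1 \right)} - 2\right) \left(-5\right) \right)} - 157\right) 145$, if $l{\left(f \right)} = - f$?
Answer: $-23055$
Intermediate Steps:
$J{\left(g \right)} = -2$ ($J{\left(g \right)} = 0 - 2 = -2$)
$\left(J{\left(\left(l{\left(-1 \right)} - 2\right) \left(-5\right) \right)} - 157\right) 145 = \left(-2 - 157\right) 145 = \left(-159\right) 145 = -23055$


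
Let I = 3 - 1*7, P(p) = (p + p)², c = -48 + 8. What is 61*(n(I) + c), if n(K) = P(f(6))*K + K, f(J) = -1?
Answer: -3660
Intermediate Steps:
c = -40
P(p) = 4*p² (P(p) = (2*p)² = 4*p²)
I = -4 (I = 3 - 7 = -4)
n(K) = 5*K (n(K) = (4*(-1)²)*K + K = (4*1)*K + K = 4*K + K = 5*K)
61*(n(I) + c) = 61*(5*(-4) - 40) = 61*(-20 - 40) = 61*(-60) = -3660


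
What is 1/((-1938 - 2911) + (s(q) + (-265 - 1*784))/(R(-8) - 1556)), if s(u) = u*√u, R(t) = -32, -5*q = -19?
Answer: -764141927750/3704819431282133 + 75430*√95/3704819431282133 ≈ -0.00020626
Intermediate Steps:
q = 19/5 (q = -⅕*(-19) = 19/5 ≈ 3.8000)
s(u) = u^(3/2)
1/((-1938 - 2911) + (s(q) + (-265 - 1*784))/(R(-8) - 1556)) = 1/((-1938 - 2911) + ((19/5)^(3/2) + (-265 - 1*784))/(-32 - 1556)) = 1/(-4849 + (19*√95/25 + (-265 - 784))/(-1588)) = 1/(-4849 + (19*√95/25 - 1049)*(-1/1588)) = 1/(-4849 + (-1049 + 19*√95/25)*(-1/1588)) = 1/(-4849 + (1049/1588 - 19*√95/39700)) = 1/(-7699163/1588 - 19*√95/39700)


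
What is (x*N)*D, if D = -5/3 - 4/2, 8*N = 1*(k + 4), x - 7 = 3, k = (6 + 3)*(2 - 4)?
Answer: 385/6 ≈ 64.167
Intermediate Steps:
k = -18 (k = 9*(-2) = -18)
x = 10 (x = 7 + 3 = 10)
N = -7/4 (N = (1*(-18 + 4))/8 = (1*(-14))/8 = (⅛)*(-14) = -7/4 ≈ -1.7500)
D = -11/3 (D = -5*⅓ - 4*½ = -5/3 - 2 = -11/3 ≈ -3.6667)
(x*N)*D = (10*(-7/4))*(-11/3) = -35/2*(-11/3) = 385/6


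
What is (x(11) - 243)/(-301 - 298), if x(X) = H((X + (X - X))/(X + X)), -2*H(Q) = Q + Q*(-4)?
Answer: 969/2396 ≈ 0.40442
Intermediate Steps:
H(Q) = 3*Q/2 (H(Q) = -(Q + Q*(-4))/2 = -(Q - 4*Q)/2 = -(-3)*Q/2 = 3*Q/2)
x(X) = ¾ (x(X) = 3*((X + (X - X))/(X + X))/2 = 3*((X + 0)/((2*X)))/2 = 3*(X*(1/(2*X)))/2 = (3/2)*(½) = ¾)
(x(11) - 243)/(-301 - 298) = (¾ - 243)/(-301 - 298) = -969/4/(-599) = -969/4*(-1/599) = 969/2396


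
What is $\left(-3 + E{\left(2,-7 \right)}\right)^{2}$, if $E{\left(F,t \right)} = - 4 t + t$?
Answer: $324$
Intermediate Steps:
$E{\left(F,t \right)} = - 3 t$
$\left(-3 + E{\left(2,-7 \right)}\right)^{2} = \left(-3 - -21\right)^{2} = \left(-3 + 21\right)^{2} = 18^{2} = 324$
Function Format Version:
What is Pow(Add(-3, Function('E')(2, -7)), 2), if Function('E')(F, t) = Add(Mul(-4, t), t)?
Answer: 324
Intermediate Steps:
Function('E')(F, t) = Mul(-3, t)
Pow(Add(-3, Function('E')(2, -7)), 2) = Pow(Add(-3, Mul(-3, -7)), 2) = Pow(Add(-3, 21), 2) = Pow(18, 2) = 324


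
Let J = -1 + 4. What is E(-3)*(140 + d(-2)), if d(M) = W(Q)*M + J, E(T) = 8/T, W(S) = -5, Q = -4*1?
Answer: -408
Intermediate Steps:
J = 3
Q = -4
d(M) = 3 - 5*M (d(M) = -5*M + 3 = 3 - 5*M)
E(-3)*(140 + d(-2)) = (8/(-3))*(140 + (3 - 5*(-2))) = (8*(-⅓))*(140 + (3 + 10)) = -8*(140 + 13)/3 = -8/3*153 = -408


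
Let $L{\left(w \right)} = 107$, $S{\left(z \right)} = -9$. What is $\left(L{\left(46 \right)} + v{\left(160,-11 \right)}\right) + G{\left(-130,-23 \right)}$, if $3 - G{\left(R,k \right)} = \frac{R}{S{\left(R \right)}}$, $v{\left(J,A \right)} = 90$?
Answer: $\frac{1670}{9} \approx 185.56$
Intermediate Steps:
$G{\left(R,k \right)} = 3 + \frac{R}{9}$ ($G{\left(R,k \right)} = 3 - \frac{R}{-9} = 3 - R \left(- \frac{1}{9}\right) = 3 - - \frac{R}{9} = 3 + \frac{R}{9}$)
$\left(L{\left(46 \right)} + v{\left(160,-11 \right)}\right) + G{\left(-130,-23 \right)} = \left(107 + 90\right) + \left(3 + \frac{1}{9} \left(-130\right)\right) = 197 + \left(3 - \frac{130}{9}\right) = 197 - \frac{103}{9} = \frac{1670}{9}$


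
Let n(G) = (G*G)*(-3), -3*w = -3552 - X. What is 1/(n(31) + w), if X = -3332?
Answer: -3/8429 ≈ -0.00035591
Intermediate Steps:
w = 220/3 (w = -(-3552 - 1*(-3332))/3 = -(-3552 + 3332)/3 = -⅓*(-220) = 220/3 ≈ 73.333)
n(G) = -3*G² (n(G) = G²*(-3) = -3*G²)
1/(n(31) + w) = 1/(-3*31² + 220/3) = 1/(-3*961 + 220/3) = 1/(-2883 + 220/3) = 1/(-8429/3) = -3/8429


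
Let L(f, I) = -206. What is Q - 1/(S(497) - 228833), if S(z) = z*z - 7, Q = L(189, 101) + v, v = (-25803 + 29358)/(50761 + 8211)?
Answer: -220656695385/1071462268 ≈ -205.94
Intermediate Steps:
v = 3555/58972 ≈ 0.060283
Q = -12144677/58972 (Q = -206 + 3555/58972 = -12144677/58972 ≈ -205.94)
S(z) = -7 + z² (S(z) = z² - 7 = -7 + z²)
Q - 1/(S(497) - 228833) = -12144677/58972 - 1/((-7 + 497²) - 228833) = -12144677/58972 - 1/((-7 + 247009) - 228833) = -12144677/58972 - 1/(247002 - 228833) = -12144677/58972 - 1/18169 = -220656695385/1071462268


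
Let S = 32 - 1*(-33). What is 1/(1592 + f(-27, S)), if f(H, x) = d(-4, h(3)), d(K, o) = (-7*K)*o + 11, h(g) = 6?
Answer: 1/1771 ≈ 0.00056465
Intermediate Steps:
S = 65 (S = 32 + 33 = 65)
d(K, o) = 11 - 7*K*o (d(K, o) = -7*K*o + 11 = 11 - 7*K*o)
f(H, x) = 179 (f(H, x) = 11 - 7*(-4)*6 = 11 + 168 = 179)
1/(1592 + f(-27, S)) = 1/(1592 + 179) = 1/1771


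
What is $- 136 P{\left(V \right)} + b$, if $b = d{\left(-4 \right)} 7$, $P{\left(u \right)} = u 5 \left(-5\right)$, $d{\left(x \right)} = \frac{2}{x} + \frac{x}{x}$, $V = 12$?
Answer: $\frac{81607}{2} \approx 40804.0$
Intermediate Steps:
$d{\left(x \right)} = 1 + \frac{2}{x}$ ($d{\left(x \right)} = \frac{2}{x} + 1 = 1 + \frac{2}{x}$)
$P{\left(u \right)} = - 25 u$ ($P{\left(u \right)} = 5 u \left(-5\right) = - 25 u$)
$b = \frac{7}{2}$ ($b = \frac{2 - 4}{-4} \cdot 7 = \left(- \frac{1}{4}\right) \left(-2\right) 7 = \frac{1}{2} \cdot 7 = \frac{7}{2} \approx 3.5$)
$- 136 P{\left(V \right)} + b = - 136 \left(\left(-25\right) 12\right) + \frac{7}{2} = \left(-136\right) \left(-300\right) + \frac{7}{2} = 40800 + \frac{7}{2} = \frac{81607}{2}$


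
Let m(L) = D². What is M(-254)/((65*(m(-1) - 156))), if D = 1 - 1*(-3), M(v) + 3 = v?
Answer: 257/9100 ≈ 0.028242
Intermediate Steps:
M(v) = -3 + v
D = 4 (D = 1 + 3 = 4)
m(L) = 16 (m(L) = 4² = 16)
M(-254)/((65*(m(-1) - 156))) = (-3 - 254)/((65*(16 - 156))) = -257/(65*(-140)) = -257/(-9100) = -257*(-1/9100) = 257/9100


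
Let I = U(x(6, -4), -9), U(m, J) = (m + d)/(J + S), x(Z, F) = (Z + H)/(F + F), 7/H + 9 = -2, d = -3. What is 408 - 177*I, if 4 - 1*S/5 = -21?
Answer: 4222035/10208 ≈ 413.60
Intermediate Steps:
S = 125 (S = 20 - 5*(-21) = 20 + 105 = 125)
H = -7/11 (H = 7/(-9 - 2) = 7/(-11) = 7*(-1/11) = -7/11 ≈ -0.63636)
x(Z, F) = (-7/11 + Z)/(2*F) (x(Z, F) = (Z - 7/11)/(F + F) = (-7/11 + Z)/((2*F)) = (-7/11 + Z)*(1/(2*F)) = (-7/11 + Z)/(2*F))
U(m, J) = (-3 + m)/(125 + J) (U(m, J) = (m - 3)/(J + 125) = (-3 + m)/(125 + J))
I = -323/10208 (I = (-3 + (1/22)*(-7 + 11*6)/(-4))/(125 - 9) = (-3 + (1/22)*(-1/4)*(-7 + 66))/116 = (-3 + (1/22)*(-1/4)*59)/116 = (-3 - 59/88)/116 = (1/116)*(-323/88) = -323/10208 ≈ -0.031642)
408 - 177*I = 408 - 177*(-323/10208) = 408 + 57171/10208 = 4222035/10208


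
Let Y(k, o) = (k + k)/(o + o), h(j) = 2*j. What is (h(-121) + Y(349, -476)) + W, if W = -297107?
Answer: -141538473/476 ≈ -2.9735e+5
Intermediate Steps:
Y(k, o) = k/o (Y(k, o) = (2*k)/((2*o)) = (2*k)*(1/(2*o)) = k/o)
(h(-121) + Y(349, -476)) + W = (2*(-121) + 349/(-476)) - 297107 = (-242 + 349*(-1/476)) - 297107 = (-242 - 349/476) - 297107 = -115541/476 - 297107 = -141538473/476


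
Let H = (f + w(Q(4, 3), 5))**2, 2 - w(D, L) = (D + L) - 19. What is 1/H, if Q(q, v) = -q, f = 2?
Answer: 1/484 ≈ 0.0020661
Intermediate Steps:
w(D, L) = 21 - D - L (w(D, L) = 2 - ((D + L) - 19) = 2 - (-19 + D + L) = 2 + (19 - D - L) = 21 - D - L)
H = 484 (H = (2 + (21 - (-1)*4 - 1*5))**2 = (2 + (21 - 1*(-4) - 5))**2 = (2 + (21 + 4 - 5))**2 = (2 + 20)**2 = 22**2 = 484)
1/H = 1/484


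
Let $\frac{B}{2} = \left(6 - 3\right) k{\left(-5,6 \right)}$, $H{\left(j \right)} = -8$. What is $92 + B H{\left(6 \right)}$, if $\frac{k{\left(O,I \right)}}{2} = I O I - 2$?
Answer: $17564$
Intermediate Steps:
$k{\left(O,I \right)} = -4 + 2 O I^{2}$ ($k{\left(O,I \right)} = 2 \left(I O I - 2\right) = 2 \left(O I^{2} - 2\right) = 2 \left(-2 + O I^{2}\right) = -4 + 2 O I^{2}$)
$B = -2184$ ($B = 2 \left(6 - 3\right) \left(-4 + 2 \left(-5\right) 6^{2}\right) = 2 \cdot 3 \left(-4 + 2 \left(-5\right) 36\right) = 2 \cdot 3 \left(-4 - 360\right) = 2 \cdot 3 \left(-364\right) = 2 \left(-1092\right) = -2184$)
$92 + B H{\left(6 \right)} = 92 - -17472 = 92 + 17472 = 17564$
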